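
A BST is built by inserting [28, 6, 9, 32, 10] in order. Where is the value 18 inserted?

Starting tree (level order): [28, 6, 32, None, 9, None, None, None, 10]
Insertion path: 28 -> 6 -> 9 -> 10
Result: insert 18 as right child of 10
Final tree (level order): [28, 6, 32, None, 9, None, None, None, 10, None, 18]


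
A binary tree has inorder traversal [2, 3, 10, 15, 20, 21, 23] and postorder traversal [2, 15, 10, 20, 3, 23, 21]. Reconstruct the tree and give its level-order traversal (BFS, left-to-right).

Inorder:   [2, 3, 10, 15, 20, 21, 23]
Postorder: [2, 15, 10, 20, 3, 23, 21]
Algorithm: postorder visits root last, so walk postorder right-to-left;
each value is the root of the current inorder slice — split it at that
value, recurse on the right subtree first, then the left.
Recursive splits:
  root=21; inorder splits into left=[2, 3, 10, 15, 20], right=[23]
  root=23; inorder splits into left=[], right=[]
  root=3; inorder splits into left=[2], right=[10, 15, 20]
  root=20; inorder splits into left=[10, 15], right=[]
  root=10; inorder splits into left=[], right=[15]
  root=15; inorder splits into left=[], right=[]
  root=2; inorder splits into left=[], right=[]
Reconstructed level-order: [21, 3, 23, 2, 20, 10, 15]


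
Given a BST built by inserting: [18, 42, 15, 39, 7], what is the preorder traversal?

Tree insertion order: [18, 42, 15, 39, 7]
Tree (level-order array): [18, 15, 42, 7, None, 39]
Preorder traversal: [18, 15, 7, 42, 39]


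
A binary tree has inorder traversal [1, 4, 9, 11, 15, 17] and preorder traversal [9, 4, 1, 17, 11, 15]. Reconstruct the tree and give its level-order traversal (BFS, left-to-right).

Inorder:  [1, 4, 9, 11, 15, 17]
Preorder: [9, 4, 1, 17, 11, 15]
Algorithm: preorder visits root first, so consume preorder in order;
for each root, split the current inorder slice at that value into
left-subtree inorder and right-subtree inorder, then recurse.
Recursive splits:
  root=9; inorder splits into left=[1, 4], right=[11, 15, 17]
  root=4; inorder splits into left=[1], right=[]
  root=1; inorder splits into left=[], right=[]
  root=17; inorder splits into left=[11, 15], right=[]
  root=11; inorder splits into left=[], right=[15]
  root=15; inorder splits into left=[], right=[]
Reconstructed level-order: [9, 4, 17, 1, 11, 15]


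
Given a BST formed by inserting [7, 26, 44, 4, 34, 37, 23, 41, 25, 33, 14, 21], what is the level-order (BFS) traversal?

Tree insertion order: [7, 26, 44, 4, 34, 37, 23, 41, 25, 33, 14, 21]
Tree (level-order array): [7, 4, 26, None, None, 23, 44, 14, 25, 34, None, None, 21, None, None, 33, 37, None, None, None, None, None, 41]
BFS from the root, enqueuing left then right child of each popped node:
  queue [7] -> pop 7, enqueue [4, 26], visited so far: [7]
  queue [4, 26] -> pop 4, enqueue [none], visited so far: [7, 4]
  queue [26] -> pop 26, enqueue [23, 44], visited so far: [7, 4, 26]
  queue [23, 44] -> pop 23, enqueue [14, 25], visited so far: [7, 4, 26, 23]
  queue [44, 14, 25] -> pop 44, enqueue [34], visited so far: [7, 4, 26, 23, 44]
  queue [14, 25, 34] -> pop 14, enqueue [21], visited so far: [7, 4, 26, 23, 44, 14]
  queue [25, 34, 21] -> pop 25, enqueue [none], visited so far: [7, 4, 26, 23, 44, 14, 25]
  queue [34, 21] -> pop 34, enqueue [33, 37], visited so far: [7, 4, 26, 23, 44, 14, 25, 34]
  queue [21, 33, 37] -> pop 21, enqueue [none], visited so far: [7, 4, 26, 23, 44, 14, 25, 34, 21]
  queue [33, 37] -> pop 33, enqueue [none], visited so far: [7, 4, 26, 23, 44, 14, 25, 34, 21, 33]
  queue [37] -> pop 37, enqueue [41], visited so far: [7, 4, 26, 23, 44, 14, 25, 34, 21, 33, 37]
  queue [41] -> pop 41, enqueue [none], visited so far: [7, 4, 26, 23, 44, 14, 25, 34, 21, 33, 37, 41]
Result: [7, 4, 26, 23, 44, 14, 25, 34, 21, 33, 37, 41]


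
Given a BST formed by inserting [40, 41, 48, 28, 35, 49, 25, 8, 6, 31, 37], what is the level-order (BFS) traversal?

Tree insertion order: [40, 41, 48, 28, 35, 49, 25, 8, 6, 31, 37]
Tree (level-order array): [40, 28, 41, 25, 35, None, 48, 8, None, 31, 37, None, 49, 6]
BFS from the root, enqueuing left then right child of each popped node:
  queue [40] -> pop 40, enqueue [28, 41], visited so far: [40]
  queue [28, 41] -> pop 28, enqueue [25, 35], visited so far: [40, 28]
  queue [41, 25, 35] -> pop 41, enqueue [48], visited so far: [40, 28, 41]
  queue [25, 35, 48] -> pop 25, enqueue [8], visited so far: [40, 28, 41, 25]
  queue [35, 48, 8] -> pop 35, enqueue [31, 37], visited so far: [40, 28, 41, 25, 35]
  queue [48, 8, 31, 37] -> pop 48, enqueue [49], visited so far: [40, 28, 41, 25, 35, 48]
  queue [8, 31, 37, 49] -> pop 8, enqueue [6], visited so far: [40, 28, 41, 25, 35, 48, 8]
  queue [31, 37, 49, 6] -> pop 31, enqueue [none], visited so far: [40, 28, 41, 25, 35, 48, 8, 31]
  queue [37, 49, 6] -> pop 37, enqueue [none], visited so far: [40, 28, 41, 25, 35, 48, 8, 31, 37]
  queue [49, 6] -> pop 49, enqueue [none], visited so far: [40, 28, 41, 25, 35, 48, 8, 31, 37, 49]
  queue [6] -> pop 6, enqueue [none], visited so far: [40, 28, 41, 25, 35, 48, 8, 31, 37, 49, 6]
Result: [40, 28, 41, 25, 35, 48, 8, 31, 37, 49, 6]


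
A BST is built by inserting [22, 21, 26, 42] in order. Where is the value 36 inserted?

Starting tree (level order): [22, 21, 26, None, None, None, 42]
Insertion path: 22 -> 26 -> 42
Result: insert 36 as left child of 42
Final tree (level order): [22, 21, 26, None, None, None, 42, 36]


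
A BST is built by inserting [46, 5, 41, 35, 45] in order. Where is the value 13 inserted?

Starting tree (level order): [46, 5, None, None, 41, 35, 45]
Insertion path: 46 -> 5 -> 41 -> 35
Result: insert 13 as left child of 35
Final tree (level order): [46, 5, None, None, 41, 35, 45, 13]


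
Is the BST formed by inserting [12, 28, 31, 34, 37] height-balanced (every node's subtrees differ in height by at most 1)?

Tree (level-order array): [12, None, 28, None, 31, None, 34, None, 37]
Definition: a tree is height-balanced if, at every node, |h(left) - h(right)| <= 1 (empty subtree has height -1).
Bottom-up per-node check:
  node 37: h_left=-1, h_right=-1, diff=0 [OK], height=0
  node 34: h_left=-1, h_right=0, diff=1 [OK], height=1
  node 31: h_left=-1, h_right=1, diff=2 [FAIL (|-1-1|=2 > 1)], height=2
  node 28: h_left=-1, h_right=2, diff=3 [FAIL (|-1-2|=3 > 1)], height=3
  node 12: h_left=-1, h_right=3, diff=4 [FAIL (|-1-3|=4 > 1)], height=4
Node 31 violates the condition: |-1 - 1| = 2 > 1.
Result: Not balanced


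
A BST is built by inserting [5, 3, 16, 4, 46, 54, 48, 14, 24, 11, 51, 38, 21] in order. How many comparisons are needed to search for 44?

Search path for 44: 5 -> 16 -> 46 -> 24 -> 38
Found: False
Comparisons: 5


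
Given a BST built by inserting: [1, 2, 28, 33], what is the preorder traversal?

Tree insertion order: [1, 2, 28, 33]
Tree (level-order array): [1, None, 2, None, 28, None, 33]
Preorder traversal: [1, 2, 28, 33]


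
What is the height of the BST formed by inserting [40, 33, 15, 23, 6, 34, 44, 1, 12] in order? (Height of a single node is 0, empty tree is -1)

Insertion order: [40, 33, 15, 23, 6, 34, 44, 1, 12]
Tree (level-order array): [40, 33, 44, 15, 34, None, None, 6, 23, None, None, 1, 12]
Compute height bottom-up (empty subtree = -1):
  height(1) = 1 + max(-1, -1) = 0
  height(12) = 1 + max(-1, -1) = 0
  height(6) = 1 + max(0, 0) = 1
  height(23) = 1 + max(-1, -1) = 0
  height(15) = 1 + max(1, 0) = 2
  height(34) = 1 + max(-1, -1) = 0
  height(33) = 1 + max(2, 0) = 3
  height(44) = 1 + max(-1, -1) = 0
  height(40) = 1 + max(3, 0) = 4
Height = 4


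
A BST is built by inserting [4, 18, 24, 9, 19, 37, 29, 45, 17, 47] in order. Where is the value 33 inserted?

Starting tree (level order): [4, None, 18, 9, 24, None, 17, 19, 37, None, None, None, None, 29, 45, None, None, None, 47]
Insertion path: 4 -> 18 -> 24 -> 37 -> 29
Result: insert 33 as right child of 29
Final tree (level order): [4, None, 18, 9, 24, None, 17, 19, 37, None, None, None, None, 29, 45, None, 33, None, 47]


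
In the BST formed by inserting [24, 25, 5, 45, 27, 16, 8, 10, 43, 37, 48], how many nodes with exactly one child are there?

Tree built from: [24, 25, 5, 45, 27, 16, 8, 10, 43, 37, 48]
Tree (level-order array): [24, 5, 25, None, 16, None, 45, 8, None, 27, 48, None, 10, None, 43, None, None, None, None, 37]
Rule: These are nodes with exactly 1 non-null child.
Per-node child counts:
  node 24: 2 child(ren)
  node 5: 1 child(ren)
  node 16: 1 child(ren)
  node 8: 1 child(ren)
  node 10: 0 child(ren)
  node 25: 1 child(ren)
  node 45: 2 child(ren)
  node 27: 1 child(ren)
  node 43: 1 child(ren)
  node 37: 0 child(ren)
  node 48: 0 child(ren)
Matching nodes: [5, 16, 8, 25, 27, 43]
Count of nodes with exactly one child: 6


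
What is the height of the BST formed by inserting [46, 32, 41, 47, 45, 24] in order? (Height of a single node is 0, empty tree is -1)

Insertion order: [46, 32, 41, 47, 45, 24]
Tree (level-order array): [46, 32, 47, 24, 41, None, None, None, None, None, 45]
Compute height bottom-up (empty subtree = -1):
  height(24) = 1 + max(-1, -1) = 0
  height(45) = 1 + max(-1, -1) = 0
  height(41) = 1 + max(-1, 0) = 1
  height(32) = 1 + max(0, 1) = 2
  height(47) = 1 + max(-1, -1) = 0
  height(46) = 1 + max(2, 0) = 3
Height = 3


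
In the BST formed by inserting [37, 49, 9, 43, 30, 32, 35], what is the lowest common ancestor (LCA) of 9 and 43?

Tree insertion order: [37, 49, 9, 43, 30, 32, 35]
Tree (level-order array): [37, 9, 49, None, 30, 43, None, None, 32, None, None, None, 35]
In a BST, the LCA of p=9, q=43 is the first node v on the
root-to-leaf path with p <= v <= q (go left if both < v, right if both > v).
Walk from root:
  at 37: 9 <= 37 <= 43, this is the LCA
LCA = 37


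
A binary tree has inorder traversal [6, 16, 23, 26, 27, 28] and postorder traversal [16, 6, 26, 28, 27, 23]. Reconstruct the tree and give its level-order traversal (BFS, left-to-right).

Inorder:   [6, 16, 23, 26, 27, 28]
Postorder: [16, 6, 26, 28, 27, 23]
Algorithm: postorder visits root last, so walk postorder right-to-left;
each value is the root of the current inorder slice — split it at that
value, recurse on the right subtree first, then the left.
Recursive splits:
  root=23; inorder splits into left=[6, 16], right=[26, 27, 28]
  root=27; inorder splits into left=[26], right=[28]
  root=28; inorder splits into left=[], right=[]
  root=26; inorder splits into left=[], right=[]
  root=6; inorder splits into left=[], right=[16]
  root=16; inorder splits into left=[], right=[]
Reconstructed level-order: [23, 6, 27, 16, 26, 28]


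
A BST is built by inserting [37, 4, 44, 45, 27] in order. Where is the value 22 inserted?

Starting tree (level order): [37, 4, 44, None, 27, None, 45]
Insertion path: 37 -> 4 -> 27
Result: insert 22 as left child of 27
Final tree (level order): [37, 4, 44, None, 27, None, 45, 22]


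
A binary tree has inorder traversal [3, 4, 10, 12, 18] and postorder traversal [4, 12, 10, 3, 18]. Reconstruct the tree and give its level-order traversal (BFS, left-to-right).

Inorder:   [3, 4, 10, 12, 18]
Postorder: [4, 12, 10, 3, 18]
Algorithm: postorder visits root last, so walk postorder right-to-left;
each value is the root of the current inorder slice — split it at that
value, recurse on the right subtree first, then the left.
Recursive splits:
  root=18; inorder splits into left=[3, 4, 10, 12], right=[]
  root=3; inorder splits into left=[], right=[4, 10, 12]
  root=10; inorder splits into left=[4], right=[12]
  root=12; inorder splits into left=[], right=[]
  root=4; inorder splits into left=[], right=[]
Reconstructed level-order: [18, 3, 10, 4, 12]


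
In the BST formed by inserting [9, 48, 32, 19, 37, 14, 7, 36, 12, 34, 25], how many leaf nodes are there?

Tree built from: [9, 48, 32, 19, 37, 14, 7, 36, 12, 34, 25]
Tree (level-order array): [9, 7, 48, None, None, 32, None, 19, 37, 14, 25, 36, None, 12, None, None, None, 34]
Rule: A leaf has 0 children.
Per-node child counts:
  node 9: 2 child(ren)
  node 7: 0 child(ren)
  node 48: 1 child(ren)
  node 32: 2 child(ren)
  node 19: 2 child(ren)
  node 14: 1 child(ren)
  node 12: 0 child(ren)
  node 25: 0 child(ren)
  node 37: 1 child(ren)
  node 36: 1 child(ren)
  node 34: 0 child(ren)
Matching nodes: [7, 12, 25, 34]
Count of leaf nodes: 4


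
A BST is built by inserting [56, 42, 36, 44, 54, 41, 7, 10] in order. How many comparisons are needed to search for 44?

Search path for 44: 56 -> 42 -> 44
Found: True
Comparisons: 3


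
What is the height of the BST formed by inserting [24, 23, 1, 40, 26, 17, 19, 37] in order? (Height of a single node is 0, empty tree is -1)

Insertion order: [24, 23, 1, 40, 26, 17, 19, 37]
Tree (level-order array): [24, 23, 40, 1, None, 26, None, None, 17, None, 37, None, 19]
Compute height bottom-up (empty subtree = -1):
  height(19) = 1 + max(-1, -1) = 0
  height(17) = 1 + max(-1, 0) = 1
  height(1) = 1 + max(-1, 1) = 2
  height(23) = 1 + max(2, -1) = 3
  height(37) = 1 + max(-1, -1) = 0
  height(26) = 1 + max(-1, 0) = 1
  height(40) = 1 + max(1, -1) = 2
  height(24) = 1 + max(3, 2) = 4
Height = 4


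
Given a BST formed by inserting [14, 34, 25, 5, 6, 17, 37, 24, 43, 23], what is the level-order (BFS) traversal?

Tree insertion order: [14, 34, 25, 5, 6, 17, 37, 24, 43, 23]
Tree (level-order array): [14, 5, 34, None, 6, 25, 37, None, None, 17, None, None, 43, None, 24, None, None, 23]
BFS from the root, enqueuing left then right child of each popped node:
  queue [14] -> pop 14, enqueue [5, 34], visited so far: [14]
  queue [5, 34] -> pop 5, enqueue [6], visited so far: [14, 5]
  queue [34, 6] -> pop 34, enqueue [25, 37], visited so far: [14, 5, 34]
  queue [6, 25, 37] -> pop 6, enqueue [none], visited so far: [14, 5, 34, 6]
  queue [25, 37] -> pop 25, enqueue [17], visited so far: [14, 5, 34, 6, 25]
  queue [37, 17] -> pop 37, enqueue [43], visited so far: [14, 5, 34, 6, 25, 37]
  queue [17, 43] -> pop 17, enqueue [24], visited so far: [14, 5, 34, 6, 25, 37, 17]
  queue [43, 24] -> pop 43, enqueue [none], visited so far: [14, 5, 34, 6, 25, 37, 17, 43]
  queue [24] -> pop 24, enqueue [23], visited so far: [14, 5, 34, 6, 25, 37, 17, 43, 24]
  queue [23] -> pop 23, enqueue [none], visited so far: [14, 5, 34, 6, 25, 37, 17, 43, 24, 23]
Result: [14, 5, 34, 6, 25, 37, 17, 43, 24, 23]


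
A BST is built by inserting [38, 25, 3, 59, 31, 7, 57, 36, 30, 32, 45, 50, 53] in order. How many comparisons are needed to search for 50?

Search path for 50: 38 -> 59 -> 57 -> 45 -> 50
Found: True
Comparisons: 5


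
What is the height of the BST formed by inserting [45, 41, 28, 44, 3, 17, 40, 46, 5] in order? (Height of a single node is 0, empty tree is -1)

Insertion order: [45, 41, 28, 44, 3, 17, 40, 46, 5]
Tree (level-order array): [45, 41, 46, 28, 44, None, None, 3, 40, None, None, None, 17, None, None, 5]
Compute height bottom-up (empty subtree = -1):
  height(5) = 1 + max(-1, -1) = 0
  height(17) = 1 + max(0, -1) = 1
  height(3) = 1 + max(-1, 1) = 2
  height(40) = 1 + max(-1, -1) = 0
  height(28) = 1 + max(2, 0) = 3
  height(44) = 1 + max(-1, -1) = 0
  height(41) = 1 + max(3, 0) = 4
  height(46) = 1 + max(-1, -1) = 0
  height(45) = 1 + max(4, 0) = 5
Height = 5


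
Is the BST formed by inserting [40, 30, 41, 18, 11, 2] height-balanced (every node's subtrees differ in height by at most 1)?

Tree (level-order array): [40, 30, 41, 18, None, None, None, 11, None, 2]
Definition: a tree is height-balanced if, at every node, |h(left) - h(right)| <= 1 (empty subtree has height -1).
Bottom-up per-node check:
  node 2: h_left=-1, h_right=-1, diff=0 [OK], height=0
  node 11: h_left=0, h_right=-1, diff=1 [OK], height=1
  node 18: h_left=1, h_right=-1, diff=2 [FAIL (|1--1|=2 > 1)], height=2
  node 30: h_left=2, h_right=-1, diff=3 [FAIL (|2--1|=3 > 1)], height=3
  node 41: h_left=-1, h_right=-1, diff=0 [OK], height=0
  node 40: h_left=3, h_right=0, diff=3 [FAIL (|3-0|=3 > 1)], height=4
Node 18 violates the condition: |1 - -1| = 2 > 1.
Result: Not balanced


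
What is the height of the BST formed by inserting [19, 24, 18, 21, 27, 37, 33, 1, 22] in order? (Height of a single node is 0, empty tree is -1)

Insertion order: [19, 24, 18, 21, 27, 37, 33, 1, 22]
Tree (level-order array): [19, 18, 24, 1, None, 21, 27, None, None, None, 22, None, 37, None, None, 33]
Compute height bottom-up (empty subtree = -1):
  height(1) = 1 + max(-1, -1) = 0
  height(18) = 1 + max(0, -1) = 1
  height(22) = 1 + max(-1, -1) = 0
  height(21) = 1 + max(-1, 0) = 1
  height(33) = 1 + max(-1, -1) = 0
  height(37) = 1 + max(0, -1) = 1
  height(27) = 1 + max(-1, 1) = 2
  height(24) = 1 + max(1, 2) = 3
  height(19) = 1 + max(1, 3) = 4
Height = 4


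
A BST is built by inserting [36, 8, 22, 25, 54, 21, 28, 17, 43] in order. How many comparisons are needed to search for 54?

Search path for 54: 36 -> 54
Found: True
Comparisons: 2


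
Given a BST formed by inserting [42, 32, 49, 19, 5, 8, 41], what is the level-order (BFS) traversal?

Tree insertion order: [42, 32, 49, 19, 5, 8, 41]
Tree (level-order array): [42, 32, 49, 19, 41, None, None, 5, None, None, None, None, 8]
BFS from the root, enqueuing left then right child of each popped node:
  queue [42] -> pop 42, enqueue [32, 49], visited so far: [42]
  queue [32, 49] -> pop 32, enqueue [19, 41], visited so far: [42, 32]
  queue [49, 19, 41] -> pop 49, enqueue [none], visited so far: [42, 32, 49]
  queue [19, 41] -> pop 19, enqueue [5], visited so far: [42, 32, 49, 19]
  queue [41, 5] -> pop 41, enqueue [none], visited so far: [42, 32, 49, 19, 41]
  queue [5] -> pop 5, enqueue [8], visited so far: [42, 32, 49, 19, 41, 5]
  queue [8] -> pop 8, enqueue [none], visited so far: [42, 32, 49, 19, 41, 5, 8]
Result: [42, 32, 49, 19, 41, 5, 8]


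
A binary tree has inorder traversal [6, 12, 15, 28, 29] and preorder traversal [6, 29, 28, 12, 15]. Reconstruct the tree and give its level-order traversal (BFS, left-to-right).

Inorder:  [6, 12, 15, 28, 29]
Preorder: [6, 29, 28, 12, 15]
Algorithm: preorder visits root first, so consume preorder in order;
for each root, split the current inorder slice at that value into
left-subtree inorder and right-subtree inorder, then recurse.
Recursive splits:
  root=6; inorder splits into left=[], right=[12, 15, 28, 29]
  root=29; inorder splits into left=[12, 15, 28], right=[]
  root=28; inorder splits into left=[12, 15], right=[]
  root=12; inorder splits into left=[], right=[15]
  root=15; inorder splits into left=[], right=[]
Reconstructed level-order: [6, 29, 28, 12, 15]


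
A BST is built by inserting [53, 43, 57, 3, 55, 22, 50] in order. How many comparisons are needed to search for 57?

Search path for 57: 53 -> 57
Found: True
Comparisons: 2


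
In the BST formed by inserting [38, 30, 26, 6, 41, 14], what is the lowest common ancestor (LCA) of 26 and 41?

Tree insertion order: [38, 30, 26, 6, 41, 14]
Tree (level-order array): [38, 30, 41, 26, None, None, None, 6, None, None, 14]
In a BST, the LCA of p=26, q=41 is the first node v on the
root-to-leaf path with p <= v <= q (go left if both < v, right if both > v).
Walk from root:
  at 38: 26 <= 38 <= 41, this is the LCA
LCA = 38


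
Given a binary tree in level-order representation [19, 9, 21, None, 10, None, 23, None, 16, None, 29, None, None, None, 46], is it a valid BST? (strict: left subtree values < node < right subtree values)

Level-order array: [19, 9, 21, None, 10, None, 23, None, 16, None, 29, None, None, None, 46]
Validate using subtree bounds (lo, hi): at each node, require lo < value < hi,
then recurse left with hi=value and right with lo=value.
Preorder trace (stopping at first violation):
  at node 19 with bounds (-inf, +inf): OK
  at node 9 with bounds (-inf, 19): OK
  at node 10 with bounds (9, 19): OK
  at node 16 with bounds (10, 19): OK
  at node 21 with bounds (19, +inf): OK
  at node 23 with bounds (21, +inf): OK
  at node 29 with bounds (23, +inf): OK
  at node 46 with bounds (29, +inf): OK
No violation found at any node.
Result: Valid BST


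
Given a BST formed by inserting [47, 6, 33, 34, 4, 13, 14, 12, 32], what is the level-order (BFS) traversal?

Tree insertion order: [47, 6, 33, 34, 4, 13, 14, 12, 32]
Tree (level-order array): [47, 6, None, 4, 33, None, None, 13, 34, 12, 14, None, None, None, None, None, 32]
BFS from the root, enqueuing left then right child of each popped node:
  queue [47] -> pop 47, enqueue [6], visited so far: [47]
  queue [6] -> pop 6, enqueue [4, 33], visited so far: [47, 6]
  queue [4, 33] -> pop 4, enqueue [none], visited so far: [47, 6, 4]
  queue [33] -> pop 33, enqueue [13, 34], visited so far: [47, 6, 4, 33]
  queue [13, 34] -> pop 13, enqueue [12, 14], visited so far: [47, 6, 4, 33, 13]
  queue [34, 12, 14] -> pop 34, enqueue [none], visited so far: [47, 6, 4, 33, 13, 34]
  queue [12, 14] -> pop 12, enqueue [none], visited so far: [47, 6, 4, 33, 13, 34, 12]
  queue [14] -> pop 14, enqueue [32], visited so far: [47, 6, 4, 33, 13, 34, 12, 14]
  queue [32] -> pop 32, enqueue [none], visited so far: [47, 6, 4, 33, 13, 34, 12, 14, 32]
Result: [47, 6, 4, 33, 13, 34, 12, 14, 32]


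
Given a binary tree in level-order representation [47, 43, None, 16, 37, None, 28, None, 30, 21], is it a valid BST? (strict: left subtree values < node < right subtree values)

Level-order array: [47, 43, None, 16, 37, None, 28, None, 30, 21]
Validate using subtree bounds (lo, hi): at each node, require lo < value < hi,
then recurse left with hi=value and right with lo=value.
Preorder trace (stopping at first violation):
  at node 47 with bounds (-inf, +inf): OK
  at node 43 with bounds (-inf, 47): OK
  at node 16 with bounds (-inf, 43): OK
  at node 28 with bounds (16, 43): OK
  at node 21 with bounds (16, 28): OK
  at node 37 with bounds (43, 47): VIOLATION
Node 37 violates its bound: not (43 < 37 < 47).
Result: Not a valid BST


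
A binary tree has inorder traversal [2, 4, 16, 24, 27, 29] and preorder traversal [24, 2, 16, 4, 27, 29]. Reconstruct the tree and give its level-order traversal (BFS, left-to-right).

Inorder:  [2, 4, 16, 24, 27, 29]
Preorder: [24, 2, 16, 4, 27, 29]
Algorithm: preorder visits root first, so consume preorder in order;
for each root, split the current inorder slice at that value into
left-subtree inorder and right-subtree inorder, then recurse.
Recursive splits:
  root=24; inorder splits into left=[2, 4, 16], right=[27, 29]
  root=2; inorder splits into left=[], right=[4, 16]
  root=16; inorder splits into left=[4], right=[]
  root=4; inorder splits into left=[], right=[]
  root=27; inorder splits into left=[], right=[29]
  root=29; inorder splits into left=[], right=[]
Reconstructed level-order: [24, 2, 27, 16, 29, 4]


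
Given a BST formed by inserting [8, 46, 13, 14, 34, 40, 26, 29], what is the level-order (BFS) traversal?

Tree insertion order: [8, 46, 13, 14, 34, 40, 26, 29]
Tree (level-order array): [8, None, 46, 13, None, None, 14, None, 34, 26, 40, None, 29]
BFS from the root, enqueuing left then right child of each popped node:
  queue [8] -> pop 8, enqueue [46], visited so far: [8]
  queue [46] -> pop 46, enqueue [13], visited so far: [8, 46]
  queue [13] -> pop 13, enqueue [14], visited so far: [8, 46, 13]
  queue [14] -> pop 14, enqueue [34], visited so far: [8, 46, 13, 14]
  queue [34] -> pop 34, enqueue [26, 40], visited so far: [8, 46, 13, 14, 34]
  queue [26, 40] -> pop 26, enqueue [29], visited so far: [8, 46, 13, 14, 34, 26]
  queue [40, 29] -> pop 40, enqueue [none], visited so far: [8, 46, 13, 14, 34, 26, 40]
  queue [29] -> pop 29, enqueue [none], visited so far: [8, 46, 13, 14, 34, 26, 40, 29]
Result: [8, 46, 13, 14, 34, 26, 40, 29]


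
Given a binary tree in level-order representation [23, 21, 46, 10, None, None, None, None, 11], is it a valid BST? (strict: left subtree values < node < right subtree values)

Level-order array: [23, 21, 46, 10, None, None, None, None, 11]
Validate using subtree bounds (lo, hi): at each node, require lo < value < hi,
then recurse left with hi=value and right with lo=value.
Preorder trace (stopping at first violation):
  at node 23 with bounds (-inf, +inf): OK
  at node 21 with bounds (-inf, 23): OK
  at node 10 with bounds (-inf, 21): OK
  at node 11 with bounds (10, 21): OK
  at node 46 with bounds (23, +inf): OK
No violation found at any node.
Result: Valid BST


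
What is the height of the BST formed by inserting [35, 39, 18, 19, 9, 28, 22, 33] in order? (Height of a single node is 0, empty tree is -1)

Insertion order: [35, 39, 18, 19, 9, 28, 22, 33]
Tree (level-order array): [35, 18, 39, 9, 19, None, None, None, None, None, 28, 22, 33]
Compute height bottom-up (empty subtree = -1):
  height(9) = 1 + max(-1, -1) = 0
  height(22) = 1 + max(-1, -1) = 0
  height(33) = 1 + max(-1, -1) = 0
  height(28) = 1 + max(0, 0) = 1
  height(19) = 1 + max(-1, 1) = 2
  height(18) = 1 + max(0, 2) = 3
  height(39) = 1 + max(-1, -1) = 0
  height(35) = 1 + max(3, 0) = 4
Height = 4


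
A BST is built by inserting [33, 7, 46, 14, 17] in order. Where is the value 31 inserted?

Starting tree (level order): [33, 7, 46, None, 14, None, None, None, 17]
Insertion path: 33 -> 7 -> 14 -> 17
Result: insert 31 as right child of 17
Final tree (level order): [33, 7, 46, None, 14, None, None, None, 17, None, 31]


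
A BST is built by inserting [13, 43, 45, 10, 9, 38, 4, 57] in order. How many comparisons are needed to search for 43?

Search path for 43: 13 -> 43
Found: True
Comparisons: 2


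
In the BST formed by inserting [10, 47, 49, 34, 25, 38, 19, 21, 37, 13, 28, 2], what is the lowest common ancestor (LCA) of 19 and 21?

Tree insertion order: [10, 47, 49, 34, 25, 38, 19, 21, 37, 13, 28, 2]
Tree (level-order array): [10, 2, 47, None, None, 34, 49, 25, 38, None, None, 19, 28, 37, None, 13, 21]
In a BST, the LCA of p=19, q=21 is the first node v on the
root-to-leaf path with p <= v <= q (go left if both < v, right if both > v).
Walk from root:
  at 10: both 19 and 21 > 10, go right
  at 47: both 19 and 21 < 47, go left
  at 34: both 19 and 21 < 34, go left
  at 25: both 19 and 21 < 25, go left
  at 19: 19 <= 19 <= 21, this is the LCA
LCA = 19


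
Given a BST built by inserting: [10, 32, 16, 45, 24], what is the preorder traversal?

Tree insertion order: [10, 32, 16, 45, 24]
Tree (level-order array): [10, None, 32, 16, 45, None, 24]
Preorder traversal: [10, 32, 16, 24, 45]


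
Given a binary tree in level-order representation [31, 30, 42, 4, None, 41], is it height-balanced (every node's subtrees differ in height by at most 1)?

Tree (level-order array): [31, 30, 42, 4, None, 41]
Definition: a tree is height-balanced if, at every node, |h(left) - h(right)| <= 1 (empty subtree has height -1).
Bottom-up per-node check:
  node 4: h_left=-1, h_right=-1, diff=0 [OK], height=0
  node 30: h_left=0, h_right=-1, diff=1 [OK], height=1
  node 41: h_left=-1, h_right=-1, diff=0 [OK], height=0
  node 42: h_left=0, h_right=-1, diff=1 [OK], height=1
  node 31: h_left=1, h_right=1, diff=0 [OK], height=2
All nodes satisfy the balance condition.
Result: Balanced


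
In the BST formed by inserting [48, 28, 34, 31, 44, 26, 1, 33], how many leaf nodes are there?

Tree built from: [48, 28, 34, 31, 44, 26, 1, 33]
Tree (level-order array): [48, 28, None, 26, 34, 1, None, 31, 44, None, None, None, 33]
Rule: A leaf has 0 children.
Per-node child counts:
  node 48: 1 child(ren)
  node 28: 2 child(ren)
  node 26: 1 child(ren)
  node 1: 0 child(ren)
  node 34: 2 child(ren)
  node 31: 1 child(ren)
  node 33: 0 child(ren)
  node 44: 0 child(ren)
Matching nodes: [1, 33, 44]
Count of leaf nodes: 3


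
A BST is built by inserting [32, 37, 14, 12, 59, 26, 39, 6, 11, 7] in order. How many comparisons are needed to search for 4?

Search path for 4: 32 -> 14 -> 12 -> 6
Found: False
Comparisons: 4


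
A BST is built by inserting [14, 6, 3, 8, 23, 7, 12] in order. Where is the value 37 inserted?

Starting tree (level order): [14, 6, 23, 3, 8, None, None, None, None, 7, 12]
Insertion path: 14 -> 23
Result: insert 37 as right child of 23
Final tree (level order): [14, 6, 23, 3, 8, None, 37, None, None, 7, 12]


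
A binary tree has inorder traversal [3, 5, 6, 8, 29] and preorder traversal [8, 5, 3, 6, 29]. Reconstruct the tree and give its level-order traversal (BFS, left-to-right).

Inorder:  [3, 5, 6, 8, 29]
Preorder: [8, 5, 3, 6, 29]
Algorithm: preorder visits root first, so consume preorder in order;
for each root, split the current inorder slice at that value into
left-subtree inorder and right-subtree inorder, then recurse.
Recursive splits:
  root=8; inorder splits into left=[3, 5, 6], right=[29]
  root=5; inorder splits into left=[3], right=[6]
  root=3; inorder splits into left=[], right=[]
  root=6; inorder splits into left=[], right=[]
  root=29; inorder splits into left=[], right=[]
Reconstructed level-order: [8, 5, 29, 3, 6]


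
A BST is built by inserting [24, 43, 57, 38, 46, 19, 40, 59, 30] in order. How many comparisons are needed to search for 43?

Search path for 43: 24 -> 43
Found: True
Comparisons: 2


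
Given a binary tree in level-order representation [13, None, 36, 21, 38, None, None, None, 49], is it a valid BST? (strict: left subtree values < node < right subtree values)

Level-order array: [13, None, 36, 21, 38, None, None, None, 49]
Validate using subtree bounds (lo, hi): at each node, require lo < value < hi,
then recurse left with hi=value and right with lo=value.
Preorder trace (stopping at first violation):
  at node 13 with bounds (-inf, +inf): OK
  at node 36 with bounds (13, +inf): OK
  at node 21 with bounds (13, 36): OK
  at node 38 with bounds (36, +inf): OK
  at node 49 with bounds (38, +inf): OK
No violation found at any node.
Result: Valid BST


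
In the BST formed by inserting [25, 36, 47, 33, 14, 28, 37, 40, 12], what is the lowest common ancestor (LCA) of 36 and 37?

Tree insertion order: [25, 36, 47, 33, 14, 28, 37, 40, 12]
Tree (level-order array): [25, 14, 36, 12, None, 33, 47, None, None, 28, None, 37, None, None, None, None, 40]
In a BST, the LCA of p=36, q=37 is the first node v on the
root-to-leaf path with p <= v <= q (go left if both < v, right if both > v).
Walk from root:
  at 25: both 36 and 37 > 25, go right
  at 36: 36 <= 36 <= 37, this is the LCA
LCA = 36


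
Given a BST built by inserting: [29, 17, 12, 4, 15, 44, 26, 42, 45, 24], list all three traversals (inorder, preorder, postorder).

Tree insertion order: [29, 17, 12, 4, 15, 44, 26, 42, 45, 24]
Tree (level-order array): [29, 17, 44, 12, 26, 42, 45, 4, 15, 24]
Inorder (L, root, R): [4, 12, 15, 17, 24, 26, 29, 42, 44, 45]
Preorder (root, L, R): [29, 17, 12, 4, 15, 26, 24, 44, 42, 45]
Postorder (L, R, root): [4, 15, 12, 24, 26, 17, 42, 45, 44, 29]


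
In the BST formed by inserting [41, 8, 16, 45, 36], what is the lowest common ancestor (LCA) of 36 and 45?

Tree insertion order: [41, 8, 16, 45, 36]
Tree (level-order array): [41, 8, 45, None, 16, None, None, None, 36]
In a BST, the LCA of p=36, q=45 is the first node v on the
root-to-leaf path with p <= v <= q (go left if both < v, right if both > v).
Walk from root:
  at 41: 36 <= 41 <= 45, this is the LCA
LCA = 41


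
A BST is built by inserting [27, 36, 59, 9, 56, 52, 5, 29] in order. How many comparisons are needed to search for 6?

Search path for 6: 27 -> 9 -> 5
Found: False
Comparisons: 3


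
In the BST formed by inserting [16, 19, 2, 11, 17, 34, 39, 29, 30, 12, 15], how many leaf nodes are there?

Tree built from: [16, 19, 2, 11, 17, 34, 39, 29, 30, 12, 15]
Tree (level-order array): [16, 2, 19, None, 11, 17, 34, None, 12, None, None, 29, 39, None, 15, None, 30]
Rule: A leaf has 0 children.
Per-node child counts:
  node 16: 2 child(ren)
  node 2: 1 child(ren)
  node 11: 1 child(ren)
  node 12: 1 child(ren)
  node 15: 0 child(ren)
  node 19: 2 child(ren)
  node 17: 0 child(ren)
  node 34: 2 child(ren)
  node 29: 1 child(ren)
  node 30: 0 child(ren)
  node 39: 0 child(ren)
Matching nodes: [15, 17, 30, 39]
Count of leaf nodes: 4


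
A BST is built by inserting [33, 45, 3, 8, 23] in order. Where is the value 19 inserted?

Starting tree (level order): [33, 3, 45, None, 8, None, None, None, 23]
Insertion path: 33 -> 3 -> 8 -> 23
Result: insert 19 as left child of 23
Final tree (level order): [33, 3, 45, None, 8, None, None, None, 23, 19]


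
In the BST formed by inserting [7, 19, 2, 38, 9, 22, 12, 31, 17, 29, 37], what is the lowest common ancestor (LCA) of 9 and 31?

Tree insertion order: [7, 19, 2, 38, 9, 22, 12, 31, 17, 29, 37]
Tree (level-order array): [7, 2, 19, None, None, 9, 38, None, 12, 22, None, None, 17, None, 31, None, None, 29, 37]
In a BST, the LCA of p=9, q=31 is the first node v on the
root-to-leaf path with p <= v <= q (go left if both < v, right if both > v).
Walk from root:
  at 7: both 9 and 31 > 7, go right
  at 19: 9 <= 19 <= 31, this is the LCA
LCA = 19


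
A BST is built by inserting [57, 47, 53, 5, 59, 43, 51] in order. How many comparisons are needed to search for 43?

Search path for 43: 57 -> 47 -> 5 -> 43
Found: True
Comparisons: 4


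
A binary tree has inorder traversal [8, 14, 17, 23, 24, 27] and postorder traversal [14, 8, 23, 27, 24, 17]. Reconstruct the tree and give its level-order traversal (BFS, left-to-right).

Inorder:   [8, 14, 17, 23, 24, 27]
Postorder: [14, 8, 23, 27, 24, 17]
Algorithm: postorder visits root last, so walk postorder right-to-left;
each value is the root of the current inorder slice — split it at that
value, recurse on the right subtree first, then the left.
Recursive splits:
  root=17; inorder splits into left=[8, 14], right=[23, 24, 27]
  root=24; inorder splits into left=[23], right=[27]
  root=27; inorder splits into left=[], right=[]
  root=23; inorder splits into left=[], right=[]
  root=8; inorder splits into left=[], right=[14]
  root=14; inorder splits into left=[], right=[]
Reconstructed level-order: [17, 8, 24, 14, 23, 27]


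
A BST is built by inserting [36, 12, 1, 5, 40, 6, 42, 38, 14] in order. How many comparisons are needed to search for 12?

Search path for 12: 36 -> 12
Found: True
Comparisons: 2


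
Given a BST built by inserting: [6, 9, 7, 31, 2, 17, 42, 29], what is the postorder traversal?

Tree insertion order: [6, 9, 7, 31, 2, 17, 42, 29]
Tree (level-order array): [6, 2, 9, None, None, 7, 31, None, None, 17, 42, None, 29]
Postorder traversal: [2, 7, 29, 17, 42, 31, 9, 6]


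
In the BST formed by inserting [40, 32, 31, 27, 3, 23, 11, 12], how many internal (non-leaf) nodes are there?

Tree built from: [40, 32, 31, 27, 3, 23, 11, 12]
Tree (level-order array): [40, 32, None, 31, None, 27, None, 3, None, None, 23, 11, None, None, 12]
Rule: An internal node has at least one child.
Per-node child counts:
  node 40: 1 child(ren)
  node 32: 1 child(ren)
  node 31: 1 child(ren)
  node 27: 1 child(ren)
  node 3: 1 child(ren)
  node 23: 1 child(ren)
  node 11: 1 child(ren)
  node 12: 0 child(ren)
Matching nodes: [40, 32, 31, 27, 3, 23, 11]
Count of internal (non-leaf) nodes: 7


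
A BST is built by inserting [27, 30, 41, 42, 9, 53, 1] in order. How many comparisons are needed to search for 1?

Search path for 1: 27 -> 9 -> 1
Found: True
Comparisons: 3


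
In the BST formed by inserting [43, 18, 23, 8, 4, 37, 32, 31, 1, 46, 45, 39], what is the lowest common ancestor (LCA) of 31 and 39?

Tree insertion order: [43, 18, 23, 8, 4, 37, 32, 31, 1, 46, 45, 39]
Tree (level-order array): [43, 18, 46, 8, 23, 45, None, 4, None, None, 37, None, None, 1, None, 32, 39, None, None, 31]
In a BST, the LCA of p=31, q=39 is the first node v on the
root-to-leaf path with p <= v <= q (go left if both < v, right if both > v).
Walk from root:
  at 43: both 31 and 39 < 43, go left
  at 18: both 31 and 39 > 18, go right
  at 23: both 31 and 39 > 23, go right
  at 37: 31 <= 37 <= 39, this is the LCA
LCA = 37


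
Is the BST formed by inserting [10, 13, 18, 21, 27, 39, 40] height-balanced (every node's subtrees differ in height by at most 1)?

Tree (level-order array): [10, None, 13, None, 18, None, 21, None, 27, None, 39, None, 40]
Definition: a tree is height-balanced if, at every node, |h(left) - h(right)| <= 1 (empty subtree has height -1).
Bottom-up per-node check:
  node 40: h_left=-1, h_right=-1, diff=0 [OK], height=0
  node 39: h_left=-1, h_right=0, diff=1 [OK], height=1
  node 27: h_left=-1, h_right=1, diff=2 [FAIL (|-1-1|=2 > 1)], height=2
  node 21: h_left=-1, h_right=2, diff=3 [FAIL (|-1-2|=3 > 1)], height=3
  node 18: h_left=-1, h_right=3, diff=4 [FAIL (|-1-3|=4 > 1)], height=4
  node 13: h_left=-1, h_right=4, diff=5 [FAIL (|-1-4|=5 > 1)], height=5
  node 10: h_left=-1, h_right=5, diff=6 [FAIL (|-1-5|=6 > 1)], height=6
Node 27 violates the condition: |-1 - 1| = 2 > 1.
Result: Not balanced


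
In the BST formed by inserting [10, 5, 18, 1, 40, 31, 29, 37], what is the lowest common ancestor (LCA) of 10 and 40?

Tree insertion order: [10, 5, 18, 1, 40, 31, 29, 37]
Tree (level-order array): [10, 5, 18, 1, None, None, 40, None, None, 31, None, 29, 37]
In a BST, the LCA of p=10, q=40 is the first node v on the
root-to-leaf path with p <= v <= q (go left if both < v, right if both > v).
Walk from root:
  at 10: 10 <= 10 <= 40, this is the LCA
LCA = 10


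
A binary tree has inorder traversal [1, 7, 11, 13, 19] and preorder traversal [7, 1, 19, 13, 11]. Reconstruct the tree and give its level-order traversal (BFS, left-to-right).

Inorder:  [1, 7, 11, 13, 19]
Preorder: [7, 1, 19, 13, 11]
Algorithm: preorder visits root first, so consume preorder in order;
for each root, split the current inorder slice at that value into
left-subtree inorder and right-subtree inorder, then recurse.
Recursive splits:
  root=7; inorder splits into left=[1], right=[11, 13, 19]
  root=1; inorder splits into left=[], right=[]
  root=19; inorder splits into left=[11, 13], right=[]
  root=13; inorder splits into left=[11], right=[]
  root=11; inorder splits into left=[], right=[]
Reconstructed level-order: [7, 1, 19, 13, 11]


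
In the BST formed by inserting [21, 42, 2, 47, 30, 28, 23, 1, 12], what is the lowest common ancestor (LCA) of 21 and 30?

Tree insertion order: [21, 42, 2, 47, 30, 28, 23, 1, 12]
Tree (level-order array): [21, 2, 42, 1, 12, 30, 47, None, None, None, None, 28, None, None, None, 23]
In a BST, the LCA of p=21, q=30 is the first node v on the
root-to-leaf path with p <= v <= q (go left if both < v, right if both > v).
Walk from root:
  at 21: 21 <= 21 <= 30, this is the LCA
LCA = 21


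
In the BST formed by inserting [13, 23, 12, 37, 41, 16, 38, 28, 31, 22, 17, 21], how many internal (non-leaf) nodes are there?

Tree built from: [13, 23, 12, 37, 41, 16, 38, 28, 31, 22, 17, 21]
Tree (level-order array): [13, 12, 23, None, None, 16, 37, None, 22, 28, 41, 17, None, None, 31, 38, None, None, 21]
Rule: An internal node has at least one child.
Per-node child counts:
  node 13: 2 child(ren)
  node 12: 0 child(ren)
  node 23: 2 child(ren)
  node 16: 1 child(ren)
  node 22: 1 child(ren)
  node 17: 1 child(ren)
  node 21: 0 child(ren)
  node 37: 2 child(ren)
  node 28: 1 child(ren)
  node 31: 0 child(ren)
  node 41: 1 child(ren)
  node 38: 0 child(ren)
Matching nodes: [13, 23, 16, 22, 17, 37, 28, 41]
Count of internal (non-leaf) nodes: 8


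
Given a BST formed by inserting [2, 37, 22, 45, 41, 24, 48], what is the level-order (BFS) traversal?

Tree insertion order: [2, 37, 22, 45, 41, 24, 48]
Tree (level-order array): [2, None, 37, 22, 45, None, 24, 41, 48]
BFS from the root, enqueuing left then right child of each popped node:
  queue [2] -> pop 2, enqueue [37], visited so far: [2]
  queue [37] -> pop 37, enqueue [22, 45], visited so far: [2, 37]
  queue [22, 45] -> pop 22, enqueue [24], visited so far: [2, 37, 22]
  queue [45, 24] -> pop 45, enqueue [41, 48], visited so far: [2, 37, 22, 45]
  queue [24, 41, 48] -> pop 24, enqueue [none], visited so far: [2, 37, 22, 45, 24]
  queue [41, 48] -> pop 41, enqueue [none], visited so far: [2, 37, 22, 45, 24, 41]
  queue [48] -> pop 48, enqueue [none], visited so far: [2, 37, 22, 45, 24, 41, 48]
Result: [2, 37, 22, 45, 24, 41, 48]


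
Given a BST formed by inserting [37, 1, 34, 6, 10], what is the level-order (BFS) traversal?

Tree insertion order: [37, 1, 34, 6, 10]
Tree (level-order array): [37, 1, None, None, 34, 6, None, None, 10]
BFS from the root, enqueuing left then right child of each popped node:
  queue [37] -> pop 37, enqueue [1], visited so far: [37]
  queue [1] -> pop 1, enqueue [34], visited so far: [37, 1]
  queue [34] -> pop 34, enqueue [6], visited so far: [37, 1, 34]
  queue [6] -> pop 6, enqueue [10], visited so far: [37, 1, 34, 6]
  queue [10] -> pop 10, enqueue [none], visited so far: [37, 1, 34, 6, 10]
Result: [37, 1, 34, 6, 10]
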